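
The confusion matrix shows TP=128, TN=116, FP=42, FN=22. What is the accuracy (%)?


Accuracy = (TP+TN)/(TP+TN+FP+FN)
= (128+116)/(308)
= 244/308 = 79.22%

79.22%


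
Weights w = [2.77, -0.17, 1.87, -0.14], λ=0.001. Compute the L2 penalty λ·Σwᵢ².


‖w‖₂² = (2.77)² + (-0.17)² + (1.87)² + (-0.14)²
     = 7.6729 + 0.0289 + 3.4969 + 0.0196
     = 11.2183
λ·‖w‖₂² = 0.001·11.2183 = 0.011218

0.011218


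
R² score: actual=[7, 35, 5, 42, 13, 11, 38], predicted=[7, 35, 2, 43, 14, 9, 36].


ȳ = 21.5714
SS_res = Σ(y-ŷ)² = 19
SS_tot = Σ(y-ȳ)² = 1539.71
R² = 1 - SS_res/SS_tot = 1 - 0.0123 = 0.9877

0.9877


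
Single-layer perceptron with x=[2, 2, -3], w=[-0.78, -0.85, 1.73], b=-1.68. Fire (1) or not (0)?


z = (2)·(-0.78) + (2)·(-0.85) + (-3)·(1.73) - 1.68
  = -10.13
step(z) = 0 (z<0)

0


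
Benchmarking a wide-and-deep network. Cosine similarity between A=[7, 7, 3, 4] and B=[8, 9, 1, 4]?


A·B = 7·8 + 7·9 + 3·1 + 4·4 = 138
‖A‖ = √123 = 11.0905, ‖B‖ = √162 = 12.7279
cos = 138/(√123·√162) = 138/√19926 = 0.9776

0.9776


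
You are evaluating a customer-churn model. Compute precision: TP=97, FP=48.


Precision = TP/(TP+FP)
= 97/(97+48)
= 97/145 = 66.9%

66.9%


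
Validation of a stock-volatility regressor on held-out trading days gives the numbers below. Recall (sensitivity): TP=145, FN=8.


Recall = TP/(TP+FN)
= 145/(145+8)
= 145/153 = 94.77%

94.77%


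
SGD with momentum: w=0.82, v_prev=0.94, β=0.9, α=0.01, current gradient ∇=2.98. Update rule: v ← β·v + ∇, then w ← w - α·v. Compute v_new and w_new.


v_new = 0.9·0.94 + 2.98 = 0.846 + 2.98 = 3.826
w_new = 0.82 - 0.01·3.826 = 0.82 - 0.03826 = 0.78174

v_new=3.826, w_new=0.78174


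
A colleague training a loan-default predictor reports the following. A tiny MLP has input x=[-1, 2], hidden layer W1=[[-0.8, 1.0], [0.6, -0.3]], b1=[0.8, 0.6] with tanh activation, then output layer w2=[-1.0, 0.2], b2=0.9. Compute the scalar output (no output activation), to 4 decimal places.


z1[0] = (-0.8)·(-1) + (1.0)·(2) + 0.8 = 3.6
z1[1] = (0.6)·(-1) + (-0.3)·(2) + 0.6 = -0.6
h = tanh(z1) = [0.9985, -0.537]
output = (-1.0)·(0.9985) + (0.2)·(-0.537) + 0.9 = -0.2059

-0.2059


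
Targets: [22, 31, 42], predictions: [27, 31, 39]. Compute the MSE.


Squared errors: (22-27)²=25, (31-31)²=0, (42-39)²=9
Sum = 34
MSE = 34/3 = 34/3

34/3


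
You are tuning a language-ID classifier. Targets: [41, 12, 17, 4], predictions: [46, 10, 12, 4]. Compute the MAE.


Absolute errors: |41-46|=5, |12-10|=2, |17-12|=5, |4-4|=0
Sum = 12
MAE = 12/4 = 3

3


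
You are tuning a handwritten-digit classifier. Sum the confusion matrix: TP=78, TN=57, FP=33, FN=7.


Total = TP + TN + FP + FN
= 78 + 57 + 33 + 7
= 175
(Predicted positive: 111, predicted negative: 64)

175


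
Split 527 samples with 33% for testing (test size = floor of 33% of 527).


Test = ⌊527·33/100⌋ = 173
Train = 527 - 173 = 354

Train: 354, Test: 173


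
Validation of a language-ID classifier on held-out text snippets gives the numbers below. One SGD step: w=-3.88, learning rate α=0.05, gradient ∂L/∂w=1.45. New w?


w_new = w - α·∇
= -3.88 - 0.05·1.45
= -3.88 - 0.0725
= -3.9525

-3.9525


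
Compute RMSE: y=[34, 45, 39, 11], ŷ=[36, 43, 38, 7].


MSE = 25/4 = 6.25
RMSE = √(25/4) = 2.5

2.5


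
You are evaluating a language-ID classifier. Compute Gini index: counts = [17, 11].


Probabilities: [17/28, 11/28] ≈ [0.6071, 0.3929]
Σpᵢ² = (289 + 121)/28² = 410/784
Gini = 1 - Σpᵢ² = 1 - 410/784 = 0.477

0.477


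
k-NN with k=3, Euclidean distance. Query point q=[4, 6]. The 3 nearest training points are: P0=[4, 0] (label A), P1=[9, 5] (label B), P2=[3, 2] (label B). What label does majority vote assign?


d(q,P0) = 6.0  (label A)
d(q,P1) = 5.099  (label B)
d(q,P2) = 4.1231  (label B)
Votes: A=1, B=2
Majority → B

B


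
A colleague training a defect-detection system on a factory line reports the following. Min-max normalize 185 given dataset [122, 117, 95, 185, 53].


min=53, max=185
(185-53)/(185-53) = 132/132 = 1.0

1.0


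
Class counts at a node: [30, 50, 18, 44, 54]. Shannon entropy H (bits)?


Probabilities: [30/196, 50/196, 18/196, 44/196, 54/196] ≈ [0.1531, 0.2551, 0.0918, 0.2245, 0.2755]
H = -((30/196)·log₂(30/196) + (50/196)·log₂(50/196) + (18/196)·log₂(18/196) + (44/196)·log₂(44/196) + (54/196)·log₂(54/196))
  = 2.2298 bits

2.2298 bits


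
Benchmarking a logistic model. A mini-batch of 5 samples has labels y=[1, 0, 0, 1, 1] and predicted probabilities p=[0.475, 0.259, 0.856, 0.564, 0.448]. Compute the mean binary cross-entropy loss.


L[0] = -ln(0.475) = 0.7444
L[1] = -ln(1-0.259) = -ln(0.741) = 0.2998
L[2] = -ln(1-0.856) = -ln(0.144) = 1.9379
L[3] = -ln(0.564) = 0.5727
L[4] = -ln(0.448) = 0.803
mean = (0.7444 + 0.2998 + 1.9379 + 0.5727 + 0.803)/5 = 0.8716

0.8716


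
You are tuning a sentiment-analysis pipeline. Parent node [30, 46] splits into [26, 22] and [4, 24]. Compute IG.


Parent = [30, 46], H_parent = 0.9678
H_left = 0.995 (n=48), H_right = 0.5917 (n=28)
H_children = (48/76)·0.995 + (28/76)·0.5917 = 0.8464
IG = 0.9678 - 0.8464 = 0.1214

0.1214


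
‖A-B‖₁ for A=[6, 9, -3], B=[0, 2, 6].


d = |6-0| + |9-2| + |-3-6|
  = 6 + 7 + 9
  = 22

22


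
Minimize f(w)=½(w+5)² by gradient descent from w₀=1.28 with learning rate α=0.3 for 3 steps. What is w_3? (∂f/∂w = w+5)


step 1: grad = 1.28+5 = 6.28; w = 1.28 - 0.3·(6.28) = -0.604
step 2: grad = -0.604+5 = 4.396; w = -0.604 - 0.3·(4.396) = -1.9228
step 3: grad = -1.9228+5 = 3.0772; w = -1.9228 - 0.3·(3.0772) = -2.84596

-2.84596


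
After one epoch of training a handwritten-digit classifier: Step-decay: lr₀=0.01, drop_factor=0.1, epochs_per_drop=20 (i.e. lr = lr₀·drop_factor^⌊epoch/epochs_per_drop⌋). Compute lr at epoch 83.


n_drops = ⌊83/20⌋ = 4
lr = 0.01·0.1^4 = 0.01·0.0001 = 0.000001

0.000001


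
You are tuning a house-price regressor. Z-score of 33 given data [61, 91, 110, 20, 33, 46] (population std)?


μ = 60.1667, σ = 31.5881
z = (33 - 60.1667)/31.5881 = -0.86

-0.86


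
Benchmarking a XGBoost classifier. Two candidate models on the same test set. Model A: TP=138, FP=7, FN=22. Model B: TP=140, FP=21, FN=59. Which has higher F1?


Model A: P=138/145=0.9517, R=138/160=0.8625, F1=2PR/(P+R)=2TP/(2TP+FP+FN)=276/305=0.9049
Model B: P=140/161=0.8696, R=140/199=0.7035, F1=2PR/(P+R)=2TP/(2TP+FP+FN)=280/360=0.7778
0.9049 > 0.7778 → Model A

Model A


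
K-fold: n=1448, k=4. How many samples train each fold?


Fold size = 1448/4 = 362
Training per fold = 1448 - 362 = 1086

1086


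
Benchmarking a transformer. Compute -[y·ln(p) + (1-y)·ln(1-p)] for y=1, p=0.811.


BCE = -[y·ln(p) + (1-y)·ln(1-p)]
= -1·ln(0.811) - 0
= -ln(0.811) = 0.2095

0.2095


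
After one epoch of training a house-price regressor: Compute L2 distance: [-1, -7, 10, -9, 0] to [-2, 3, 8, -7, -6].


d = √((-1+ 2)² + (-7-3)² + (10-8)² + (-9+ 7)² + (0+ 6)²)
  = √(1 + 100 + 4 + 4 + 36)
  = √145 = 12.0416

12.0416


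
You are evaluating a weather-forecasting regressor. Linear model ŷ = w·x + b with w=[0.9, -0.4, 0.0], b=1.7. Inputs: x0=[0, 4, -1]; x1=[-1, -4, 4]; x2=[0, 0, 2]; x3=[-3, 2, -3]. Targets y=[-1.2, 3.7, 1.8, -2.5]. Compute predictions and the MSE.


ŷ0 = (0.9)·(0) + (-0.4)·(4) + (0.0)·(-1) + 1.7 = 0.1
ŷ1 = (0.9)·(-1) + (-0.4)·(-4) + (0.0)·(4) + 1.7 = 2.4
ŷ2 = (0.9)·(0) + (-0.4)·(0) + (0.0)·(2) + 1.7 = 1.7
ŷ3 = (0.9)·(-3) + (-0.4)·(2) + (0.0)·(-3) + 1.7 = -1.8
errors² = [1.69, 1.69, 0.01, 0.49]
MSE = 3.8800/4 = 0.97

0.97


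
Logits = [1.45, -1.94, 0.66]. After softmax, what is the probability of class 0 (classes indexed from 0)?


Exponentials: e^1.45=4.2631, e^-1.94=0.1437, e^0.66=1.9348
Sum = 6.3416
Softmax = [0.6722, 0.0227, 0.3051]
p[0] = 4.2631/6.3416 = 0.6722

0.6722


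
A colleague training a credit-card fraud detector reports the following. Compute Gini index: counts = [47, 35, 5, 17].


Probabilities: [47/104, 35/104, 5/104, 17/104] ≈ [0.4519, 0.3365, 0.0481, 0.1635]
Σpᵢ² = (2209 + 1225 + 25 + 289)/104² = 3748/10816
Gini = 1 - Σpᵢ² = 1 - 3748/10816 = 0.6535

0.6535


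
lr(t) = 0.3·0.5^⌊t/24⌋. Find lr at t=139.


n_drops = ⌊139/24⌋ = 5
lr = 0.3·0.5^5 = 0.3·0.03125 = 0.009375

0.009375


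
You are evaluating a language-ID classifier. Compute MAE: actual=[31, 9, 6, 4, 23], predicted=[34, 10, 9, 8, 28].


Absolute errors: |31-34|=3, |9-10|=1, |6-9|=3, |4-8|=4, |23-28|=5
Sum = 16
MAE = 16/5 = 16/5

16/5


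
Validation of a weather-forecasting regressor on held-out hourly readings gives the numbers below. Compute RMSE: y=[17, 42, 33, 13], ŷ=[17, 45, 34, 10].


MSE = 19/4 = 4.75
RMSE = √(19/4) = 2.1794

2.1794


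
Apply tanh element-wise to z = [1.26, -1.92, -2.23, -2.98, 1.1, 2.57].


tanh(1.26) = 0.8511
tanh(-1.92) = -0.9579
tanh(-2.23) = -0.9771
tanh(-2.98) = -0.9949
tanh(1.1) = 0.8005
tanh(2.57) = 0.9884
result = [0.8511, -0.9579, -0.9771, -0.9949, 0.8005, 0.9884]

[0.8511, -0.9579, -0.9771, -0.9949, 0.8005, 0.9884]


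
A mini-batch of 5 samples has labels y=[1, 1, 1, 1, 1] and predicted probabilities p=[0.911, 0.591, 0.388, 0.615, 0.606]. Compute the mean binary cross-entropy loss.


L[0] = -ln(0.911) = 0.0932
L[1] = -ln(0.591) = 0.5259
L[2] = -ln(0.388) = 0.9467
L[3] = -ln(0.615) = 0.4861
L[4] = -ln(0.606) = 0.5009
mean = (0.0932 + 0.5259 + 0.9467 + 0.4861 + 0.5009)/5 = 0.5106

0.5106


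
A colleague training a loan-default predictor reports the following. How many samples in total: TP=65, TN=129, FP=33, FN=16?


Total = TP + TN + FP + FN
= 65 + 129 + 33 + 16
= 243
(Predicted positive: 98, predicted negative: 145)

243


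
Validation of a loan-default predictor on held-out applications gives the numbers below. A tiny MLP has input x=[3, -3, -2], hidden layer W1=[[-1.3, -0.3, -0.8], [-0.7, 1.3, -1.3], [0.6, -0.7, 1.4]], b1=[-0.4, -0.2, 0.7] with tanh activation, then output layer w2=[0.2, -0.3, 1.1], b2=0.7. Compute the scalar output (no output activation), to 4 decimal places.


z1[0] = (-1.3)·(3) + (-0.3)·(-3) + (-0.8)·(-2) - 0.4 = -1.8
z1[1] = (-0.7)·(3) + (1.3)·(-3) + (-1.3)·(-2) - 0.2 = -3.6
z1[2] = (0.6)·(3) + (-0.7)·(-3) + (1.4)·(-2) + 0.7 = 1.8
h = tanh(z1) = [-0.9468, -0.9985, 0.9468]
output = (0.2)·(-0.9468) + (-0.3)·(-0.9985) + (1.1)·(0.9468) + 0.7 = 1.8517

1.8517


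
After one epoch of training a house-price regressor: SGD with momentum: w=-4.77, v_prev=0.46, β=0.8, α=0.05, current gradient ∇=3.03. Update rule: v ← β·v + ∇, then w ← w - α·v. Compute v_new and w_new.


v_new = 0.8·0.46 + 3.03 = 0.368 + 3.03 = 3.398
w_new = -4.77 - 0.05·3.398 = -4.77 - 0.1699 = -4.9399

v_new=3.398, w_new=-4.9399


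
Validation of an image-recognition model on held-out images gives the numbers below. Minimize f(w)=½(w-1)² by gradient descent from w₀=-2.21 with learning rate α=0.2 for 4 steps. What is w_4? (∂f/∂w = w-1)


step 1: grad = -2.21-1 = -3.21; w = -2.21 - 0.2·(-3.21) = -1.568
step 2: grad = -1.568-1 = -2.568; w = -1.568 - 0.2·(-2.568) = -1.0544
step 3: grad = -1.0544-1 = -2.0544; w = -1.0544 - 0.2·(-2.0544) = -0.64352
step 4: grad = -0.64352-1 = -1.64352; w = -0.64352 - 0.2·(-1.64352) = -0.314816

-0.314816


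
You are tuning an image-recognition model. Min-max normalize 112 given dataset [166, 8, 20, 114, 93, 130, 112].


min=8, max=166
(112-8)/(166-8) = 104/158 = 0.6582

0.6582


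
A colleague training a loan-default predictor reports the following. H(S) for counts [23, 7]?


Probabilities: [23/30, 7/30] ≈ [0.7667, 0.2333]
H = -((23/30)·log₂(23/30) + (7/30)·log₂(7/30))
  = 0.7838 bits

0.7838 bits


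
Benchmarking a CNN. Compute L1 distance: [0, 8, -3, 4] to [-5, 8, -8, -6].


d = |0+ 5| + |8-8| + |-3+ 8| + |4+ 6|
  = 5 + 0 + 5 + 10
  = 20

20


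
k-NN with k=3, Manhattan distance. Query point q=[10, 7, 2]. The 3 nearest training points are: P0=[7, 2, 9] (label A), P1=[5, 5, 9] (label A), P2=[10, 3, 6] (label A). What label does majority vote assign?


d(q,P0) = 15  (label A)
d(q,P1) = 14  (label A)
d(q,P2) = 8  (label A)
Votes: A=3, B=0
Majority → A

A


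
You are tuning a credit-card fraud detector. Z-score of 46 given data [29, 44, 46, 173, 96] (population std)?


μ = 77.6, σ = 52.7811
z = (46 - 77.6)/52.7811 = -0.5987

-0.5987


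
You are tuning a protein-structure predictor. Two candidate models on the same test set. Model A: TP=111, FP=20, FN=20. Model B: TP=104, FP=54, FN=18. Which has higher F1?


Model A: P=111/131=0.8473, R=111/131=0.8473, F1=2PR/(P+R)=2TP/(2TP+FP+FN)=222/262=0.8473
Model B: P=104/158=0.6582, R=104/122=0.8525, F1=2PR/(P+R)=2TP/(2TP+FP+FN)=208/280=0.7429
0.8473 > 0.7429 → Model A

Model A


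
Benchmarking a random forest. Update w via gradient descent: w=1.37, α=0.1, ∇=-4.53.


w_new = w - α·∇
= 1.37 - 0.1·-4.53
= 1.37 + 0.453
= 1.823

1.823


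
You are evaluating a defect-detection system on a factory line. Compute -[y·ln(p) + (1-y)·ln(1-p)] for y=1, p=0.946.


BCE = -[y·ln(p) + (1-y)·ln(1-p)]
= -1·ln(0.946) - 0
= -ln(0.946) = 0.0555

0.0555


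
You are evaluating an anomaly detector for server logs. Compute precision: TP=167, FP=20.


Precision = TP/(TP+FP)
= 167/(167+20)
= 167/187 = 89.3%

89.3%


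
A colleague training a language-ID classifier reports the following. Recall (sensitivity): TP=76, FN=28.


Recall = TP/(TP+FN)
= 76/(76+28)
= 76/104 = 73.08%

73.08%


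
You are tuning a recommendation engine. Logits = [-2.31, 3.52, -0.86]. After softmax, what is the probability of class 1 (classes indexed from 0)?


Exponentials: e^-2.31=0.0993, e^3.52=33.7844, e^-0.86=0.4232
Sum = 34.3069
Softmax = [0.0029, 0.9848, 0.0123]
p[1] = 33.7844/34.3069 = 0.9848

0.9848


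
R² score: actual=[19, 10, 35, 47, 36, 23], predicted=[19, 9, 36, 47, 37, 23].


ȳ = 28.3333
SS_res = Σ(y-ŷ)² = 3
SS_tot = Σ(y-ȳ)² = 903.33
R² = 1 - SS_res/SS_tot = 1 - 0.0033 = 0.9967

0.9967


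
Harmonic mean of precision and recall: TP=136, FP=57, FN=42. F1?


Precision = 136/193 = 0.7047
Recall = 136/178 = 0.764
F1 = 2·P·R/(P+R) = 2·TP/(2·TP+FP+FN) = 272/(272+57+42) = 272/371 = 0.7332

0.7332


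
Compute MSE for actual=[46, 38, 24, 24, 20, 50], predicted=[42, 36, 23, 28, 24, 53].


Squared errors: (46-42)²=16, (38-36)²=4, (24-23)²=1, (24-28)²=16, (20-24)²=16, (50-53)²=9
Sum = 62
MSE = 62/6 = 31/3

31/3


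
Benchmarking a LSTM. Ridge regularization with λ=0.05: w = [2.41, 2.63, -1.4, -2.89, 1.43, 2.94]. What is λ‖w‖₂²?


‖w‖₂² = (2.41)² + (2.63)² + (-1.4)² + (-2.89)² + (1.43)² + (2.94)²
     = 5.8081 + 6.9169 + 1.96 + 8.3521 + 2.0449 + 8.6436
     = 33.7256
λ·‖w‖₂² = 0.05·33.7256 = 1.68628

1.68628


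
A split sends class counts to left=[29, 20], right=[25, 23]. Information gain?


Parent = [54, 43], H_parent = 0.9907
H_left = 0.9755 (n=49), H_right = 0.9987 (n=48)
H_children = (49/97)·0.9755 + (48/97)·0.9987 = 0.987
IG = 0.9907 - 0.987 = 0.0037

0.0037


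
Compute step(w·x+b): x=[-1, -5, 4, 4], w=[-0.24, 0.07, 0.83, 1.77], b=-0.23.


z = (-1)·(-0.24) + (-5)·(0.07) + (4)·(0.83) + (4)·(1.77) - 0.23
  = 10.06
step(z) = 1 (z≥0)

1


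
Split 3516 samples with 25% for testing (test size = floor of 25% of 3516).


Test = ⌊3516·25/100⌋ = 879
Train = 3516 - 879 = 2637

Train: 2637, Test: 879


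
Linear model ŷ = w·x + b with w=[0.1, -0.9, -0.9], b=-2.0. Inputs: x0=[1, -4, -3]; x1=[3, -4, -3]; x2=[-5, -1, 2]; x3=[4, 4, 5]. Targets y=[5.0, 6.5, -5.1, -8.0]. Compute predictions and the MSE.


ŷ0 = (0.1)·(1) + (-0.9)·(-4) + (-0.9)·(-3) - 2.0 = 4.4
ŷ1 = (0.1)·(3) + (-0.9)·(-4) + (-0.9)·(-3) - 2.0 = 4.6
ŷ2 = (0.1)·(-5) + (-0.9)·(-1) + (-0.9)·(2) - 2.0 = -3.4
ŷ3 = (0.1)·(4) + (-0.9)·(4) + (-0.9)·(5) - 2.0 = -9.7
errors² = [0.36, 3.61, 2.89, 2.89]
MSE = 9.7500/4 = 2.4375

2.4375


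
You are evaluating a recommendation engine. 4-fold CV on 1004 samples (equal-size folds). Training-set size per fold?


Fold size = 1004/4 = 251
Training per fold = 1004 - 251 = 753

753


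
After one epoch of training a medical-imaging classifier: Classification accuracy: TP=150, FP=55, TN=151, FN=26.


Accuracy = (TP+TN)/(TP+TN+FP+FN)
= (150+151)/(382)
= 301/382 = 78.8%

78.8%


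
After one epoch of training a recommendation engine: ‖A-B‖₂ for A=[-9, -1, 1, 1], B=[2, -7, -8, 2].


d = √((-9-2)² + (-1+ 7)² + (1+ 8)² + (1-2)²)
  = √(121 + 36 + 81 + 1)
  = √239 = 15.4596

15.4596


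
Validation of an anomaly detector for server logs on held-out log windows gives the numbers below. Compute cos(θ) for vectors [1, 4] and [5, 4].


A·B = 1·5 + 4·4 = 21
‖A‖ = √17 = 4.1231, ‖B‖ = √41 = 6.4031
cos = 21/(√17·√41) = 21/√697 = 0.7954

0.7954


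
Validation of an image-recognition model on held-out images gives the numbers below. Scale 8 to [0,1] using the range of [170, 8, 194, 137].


min=8, max=194
(8-8)/(194-8) = 0/186 = 0.0

0.0


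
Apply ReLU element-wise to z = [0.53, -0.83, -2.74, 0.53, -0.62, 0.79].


ReLU(0.53) = max(0, 0.53) = 0.53
ReLU(-0.83) = max(0, -0.83) = 0.0
ReLU(-2.74) = max(0, -2.74) = 0.0
ReLU(0.53) = max(0, 0.53) = 0.53
ReLU(-0.62) = max(0, -0.62) = 0.0
ReLU(0.79) = max(0, 0.79) = 0.79
result = [0.53, 0.0, 0.0, 0.53, 0.0, 0.79]

[0.53, 0.0, 0.0, 0.53, 0.0, 0.79]


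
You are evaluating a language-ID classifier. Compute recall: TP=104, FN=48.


Recall = TP/(TP+FN)
= 104/(104+48)
= 104/152 = 68.42%

68.42%


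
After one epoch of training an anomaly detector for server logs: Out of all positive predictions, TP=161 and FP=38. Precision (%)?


Precision = TP/(TP+FP)
= 161/(161+38)
= 161/199 = 80.9%

80.9%


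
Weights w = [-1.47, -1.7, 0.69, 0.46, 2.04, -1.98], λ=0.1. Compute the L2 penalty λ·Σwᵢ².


‖w‖₂² = (-1.47)² + (-1.7)² + (0.69)² + (0.46)² + (2.04)² + (-1.98)²
     = 2.1609 + 2.89 + 0.4761 + 0.2116 + 4.1616 + 3.9204
     = 13.8206
λ·‖w‖₂² = 0.1·13.8206 = 1.38206

1.38206


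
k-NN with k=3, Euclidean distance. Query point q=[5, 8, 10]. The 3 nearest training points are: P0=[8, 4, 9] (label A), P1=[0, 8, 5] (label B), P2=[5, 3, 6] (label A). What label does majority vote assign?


d(q,P0) = 5.099  (label A)
d(q,P1) = 7.0711  (label B)
d(q,P2) = 6.4031  (label A)
Votes: A=2, B=1
Majority → A

A


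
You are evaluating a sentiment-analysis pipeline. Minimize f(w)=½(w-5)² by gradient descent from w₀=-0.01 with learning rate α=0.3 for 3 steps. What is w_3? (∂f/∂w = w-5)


step 1: grad = -0.01-5 = -5.01; w = -0.01 - 0.3·(-5.01) = 1.493
step 2: grad = 1.493-5 = -3.507; w = 1.493 - 0.3·(-3.507) = 2.5451
step 3: grad = 2.5451-5 = -2.4549; w = 2.5451 - 0.3·(-2.4549) = 3.28157

3.28157


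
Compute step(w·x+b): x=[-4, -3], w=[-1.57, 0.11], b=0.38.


z = (-4)·(-1.57) + (-3)·(0.11) + 0.38
  = 6.33
step(z) = 1 (z≥0)

1


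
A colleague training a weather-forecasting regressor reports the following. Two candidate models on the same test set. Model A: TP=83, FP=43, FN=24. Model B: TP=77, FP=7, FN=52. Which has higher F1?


Model A: P=83/126=0.6587, R=83/107=0.7757, F1=2PR/(P+R)=2TP/(2TP+FP+FN)=166/233=0.7124
Model B: P=77/84=0.9167, R=77/129=0.5969, F1=2PR/(P+R)=2TP/(2TP+FP+FN)=154/213=0.723
0.7124 < 0.723 → Model B

Model B


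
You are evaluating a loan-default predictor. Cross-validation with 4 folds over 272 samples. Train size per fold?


Fold size = 272/4 = 68
Training per fold = 272 - 68 = 204

204


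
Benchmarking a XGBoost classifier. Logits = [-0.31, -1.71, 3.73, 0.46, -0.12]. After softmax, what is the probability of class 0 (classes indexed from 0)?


Exponentials: e^-0.31=0.7334, e^-1.71=0.1809, e^3.73=41.6791, e^0.46=1.5841, e^-0.12=0.8869
Sum = 45.0644
Softmax = [0.0163, 0.004, 0.9249, 0.0352, 0.0197]
p[0] = 0.7334/45.0644 = 0.0163

0.0163


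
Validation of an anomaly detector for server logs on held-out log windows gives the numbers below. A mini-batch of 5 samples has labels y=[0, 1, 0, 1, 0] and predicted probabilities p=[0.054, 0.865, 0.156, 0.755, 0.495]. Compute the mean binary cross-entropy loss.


L[0] = -ln(1-0.054) = -ln(0.946) = 0.0555
L[1] = -ln(0.865) = 0.145
L[2] = -ln(1-0.156) = -ln(0.844) = 0.1696
L[3] = -ln(0.755) = 0.281
L[4] = -ln(1-0.495) = -ln(0.505) = 0.6832
mean = (0.0555 + 0.145 + 0.1696 + 0.281 + 0.6832)/5 = 0.2669

0.2669


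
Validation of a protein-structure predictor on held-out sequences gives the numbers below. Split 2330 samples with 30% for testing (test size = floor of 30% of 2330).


Test = ⌊2330·30/100⌋ = 699
Train = 2330 - 699 = 1631

Train: 1631, Test: 699


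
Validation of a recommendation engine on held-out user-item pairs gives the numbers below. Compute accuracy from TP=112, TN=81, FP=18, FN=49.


Accuracy = (TP+TN)/(TP+TN+FP+FN)
= (112+81)/(260)
= 193/260 = 74.23%

74.23%


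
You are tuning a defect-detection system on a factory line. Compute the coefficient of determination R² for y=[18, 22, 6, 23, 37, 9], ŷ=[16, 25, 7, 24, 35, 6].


ȳ = 19.1667
SS_res = Σ(y-ŷ)² = 28
SS_tot = Σ(y-ȳ)² = 618.83
R² = 1 - SS_res/SS_tot = 1 - 0.0452 = 0.9548

0.9548


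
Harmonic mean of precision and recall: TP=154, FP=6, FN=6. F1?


Precision = 154/160 = 0.9625
Recall = 154/160 = 0.9625
F1 = 2·P·R/(P+R) = 2·TP/(2·TP+FP+FN) = 308/(308+6+6) = 308/320 = 0.9625

0.9625


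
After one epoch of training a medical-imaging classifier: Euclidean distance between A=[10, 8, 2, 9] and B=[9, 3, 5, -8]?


d = √((10-9)² + (8-3)² + (2-5)² + (9+ 8)²)
  = √(1 + 25 + 9 + 289)
  = √324 = 18.0

18.0


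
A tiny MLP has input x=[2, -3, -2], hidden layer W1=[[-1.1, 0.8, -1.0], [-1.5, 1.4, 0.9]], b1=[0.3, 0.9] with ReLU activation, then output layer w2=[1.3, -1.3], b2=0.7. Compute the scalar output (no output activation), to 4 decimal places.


z1[0] = (-1.1)·(2) + (0.8)·(-3) + (-1.0)·(-2) + 0.3 = -2.3
z1[1] = (-1.5)·(2) + (1.4)·(-3) + (0.9)·(-2) + 0.9 = -8.1
h = ReLU(z1) = [0.0, 0.0]
output = (1.3)·(0.0) + (-1.3)·(0.0) + 0.7 = 0.7

0.7


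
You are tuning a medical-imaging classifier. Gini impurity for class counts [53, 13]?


Probabilities: [53/66, 13/66] ≈ [0.803, 0.197]
Σpᵢ² = (2809 + 169)/66² = 2978/4356
Gini = 1 - Σpᵢ² = 1 - 2978/4356 = 0.3163

0.3163


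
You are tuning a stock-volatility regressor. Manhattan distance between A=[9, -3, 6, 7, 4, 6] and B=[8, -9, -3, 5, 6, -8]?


d = |9-8| + |-3+ 9| + |6+ 3| + |7-5| + |4-6| + |6+ 8|
  = 1 + 6 + 9 + 2 + 2 + 14
  = 34

34


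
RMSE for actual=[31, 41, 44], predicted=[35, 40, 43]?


MSE = 18/3 = 6
RMSE = √(18/3) = 2.4495

2.4495


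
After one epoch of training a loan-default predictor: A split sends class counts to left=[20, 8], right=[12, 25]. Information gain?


Parent = [32, 33], H_parent = 0.9998
H_left = 0.8631 (n=28), H_right = 0.909 (n=37)
H_children = (28/65)·0.8631 + (37/65)·0.909 = 0.8892
IG = 0.9998 - 0.8892 = 0.1106

0.1106


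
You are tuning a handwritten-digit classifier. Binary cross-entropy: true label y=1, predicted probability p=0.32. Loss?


BCE = -[y·ln(p) + (1-y)·ln(1-p)]
= -1·ln(0.32) - 0
= -ln(0.32) = 1.1394

1.1394


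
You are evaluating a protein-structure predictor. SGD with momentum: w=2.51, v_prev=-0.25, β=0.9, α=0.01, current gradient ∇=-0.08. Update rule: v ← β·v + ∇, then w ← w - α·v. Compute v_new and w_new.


v_new = 0.9·-0.25 - 0.08 = -0.225 - 0.08 = -0.305
w_new = 2.51 - 0.01·-0.305 = 2.51 + 0.00305 = 2.51305

v_new=-0.305, w_new=2.51305


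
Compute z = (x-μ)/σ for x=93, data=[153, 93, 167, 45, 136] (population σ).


μ = 118.8, σ = 44.499
z = (93 - 118.8)/44.499 = -0.5798

-0.5798


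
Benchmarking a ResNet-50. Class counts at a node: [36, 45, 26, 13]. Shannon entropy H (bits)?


Probabilities: [36/120, 45/120, 26/120, 13/120] ≈ [0.3, 0.375, 0.2167, 0.1083]
H = -((36/120)·log₂(36/120) + (45/120)·log₂(45/120) + (26/120)·log₂(26/120) + (13/120)·log₂(13/120))
  = 1.8772 bits

1.8772 bits


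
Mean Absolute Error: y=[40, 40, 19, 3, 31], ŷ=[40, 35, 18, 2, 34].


Absolute errors: |40-40|=0, |40-35|=5, |19-18|=1, |3-2|=1, |31-34|=3
Sum = 10
MAE = 10/5 = 2

2


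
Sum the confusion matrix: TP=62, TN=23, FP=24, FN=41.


Total = TP + TN + FP + FN
= 62 + 23 + 24 + 41
= 150
(Predicted positive: 86, predicted negative: 64)

150


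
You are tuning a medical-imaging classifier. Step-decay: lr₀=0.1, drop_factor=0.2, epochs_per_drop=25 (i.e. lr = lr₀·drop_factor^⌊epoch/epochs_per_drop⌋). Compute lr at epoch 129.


n_drops = ⌊129/25⌋ = 5
lr = 0.1·0.2^5 = 0.1·0.00032 = 0.000032

0.000032


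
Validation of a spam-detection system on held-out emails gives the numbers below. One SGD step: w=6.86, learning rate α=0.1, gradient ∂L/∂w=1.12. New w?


w_new = w - α·∇
= 6.86 - 0.1·1.12
= 6.86 - 0.112
= 6.748

6.748


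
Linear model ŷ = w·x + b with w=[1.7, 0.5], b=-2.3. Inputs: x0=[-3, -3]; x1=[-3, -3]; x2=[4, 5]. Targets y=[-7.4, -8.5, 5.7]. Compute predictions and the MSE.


ŷ0 = (1.7)·(-3) + (0.5)·(-3) - 2.3 = -8.9
ŷ1 = (1.7)·(-3) + (0.5)·(-3) - 2.3 = -8.9
ŷ2 = (1.7)·(4) + (0.5)·(5) - 2.3 = 7.0
errors² = [2.25, 0.16, 1.69]
MSE = 4.1000/3 = 1.3667

1.3667


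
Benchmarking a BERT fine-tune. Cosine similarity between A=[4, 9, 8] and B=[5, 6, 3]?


A·B = 4·5 + 9·6 + 8·3 = 98
‖A‖ = √161 = 12.6886, ‖B‖ = √70 = 8.3666
cos = 98/(√161·√70) = 98/√11270 = 0.9231

0.9231


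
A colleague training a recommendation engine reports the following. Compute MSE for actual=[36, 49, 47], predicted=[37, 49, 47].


Squared errors: (36-37)²=1, (49-49)²=0, (47-47)²=0
Sum = 1
MSE = 1/3 = 1/3

1/3


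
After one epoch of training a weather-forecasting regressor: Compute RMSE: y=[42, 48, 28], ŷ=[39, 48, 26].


MSE = 13/3 = 4.3333
RMSE = √(13/3) = 2.0817

2.0817


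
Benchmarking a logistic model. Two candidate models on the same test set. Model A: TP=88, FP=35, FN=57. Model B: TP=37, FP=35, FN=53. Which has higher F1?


Model A: P=88/123=0.7154, R=88/145=0.6069, F1=2PR/(P+R)=2TP/(2TP+FP+FN)=176/268=0.6567
Model B: P=37/72=0.5139, R=37/90=0.4111, F1=2PR/(P+R)=2TP/(2TP+FP+FN)=74/162=0.4568
0.6567 > 0.4568 → Model A

Model A


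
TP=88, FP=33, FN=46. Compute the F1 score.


Precision = 88/121 = 0.7273
Recall = 88/134 = 0.6567
F1 = 2·P·R/(P+R) = 2·TP/(2·TP+FP+FN) = 176/(176+33+46) = 176/255 = 0.6902

0.6902


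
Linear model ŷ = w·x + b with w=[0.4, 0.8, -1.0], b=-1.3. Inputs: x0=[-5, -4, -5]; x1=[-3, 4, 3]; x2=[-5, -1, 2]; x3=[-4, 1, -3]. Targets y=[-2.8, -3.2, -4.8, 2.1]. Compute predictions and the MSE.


ŷ0 = (0.4)·(-5) + (0.8)·(-4) + (-1.0)·(-5) - 1.3 = -1.5
ŷ1 = (0.4)·(-3) + (0.8)·(4) + (-1.0)·(3) - 1.3 = -2.3
ŷ2 = (0.4)·(-5) + (0.8)·(-1) + (-1.0)·(2) - 1.3 = -6.1
ŷ3 = (0.4)·(-4) + (0.8)·(1) + (-1.0)·(-3) - 1.3 = 0.9
errors² = [1.69, 0.81, 1.69, 1.44]
MSE = 5.6300/4 = 1.4075

1.4075


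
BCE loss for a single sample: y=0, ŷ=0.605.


BCE = -[y·ln(p) + (1-y)·ln(1-p)]
= -0 - 1·ln(1-0.605)
= -ln(0.395) = 0.9289

0.9289


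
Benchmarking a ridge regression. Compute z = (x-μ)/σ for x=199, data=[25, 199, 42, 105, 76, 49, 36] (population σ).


μ = 76, σ = 56.1325
z = (199 - 76)/56.1325 = 2.1912

2.1912


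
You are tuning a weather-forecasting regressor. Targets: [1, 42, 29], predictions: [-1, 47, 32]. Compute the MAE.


Absolute errors: |1+ 1|=2, |42-47|=5, |29-32|=3
Sum = 10
MAE = 10/3 = 10/3

10/3


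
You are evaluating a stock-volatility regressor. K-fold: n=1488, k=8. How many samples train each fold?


Fold size = 1488/8 = 186
Training per fold = 1488 - 186 = 1302

1302


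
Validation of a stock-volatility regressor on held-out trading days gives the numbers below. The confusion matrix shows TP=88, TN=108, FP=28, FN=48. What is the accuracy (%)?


Accuracy = (TP+TN)/(TP+TN+FP+FN)
= (88+108)/(272)
= 196/272 = 72.06%

72.06%


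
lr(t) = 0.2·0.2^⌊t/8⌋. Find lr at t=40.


n_drops = ⌊40/8⌋ = 5
lr = 0.2·0.2^5 = 0.2·0.00032 = 0.000064

0.000064


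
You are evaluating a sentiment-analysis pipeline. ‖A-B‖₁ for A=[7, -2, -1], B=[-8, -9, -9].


d = |7+ 8| + |-2+ 9| + |-1+ 9|
  = 15 + 7 + 8
  = 30

30


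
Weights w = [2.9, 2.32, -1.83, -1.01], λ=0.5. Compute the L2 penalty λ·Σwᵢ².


‖w‖₂² = (2.9)² + (2.32)² + (-1.83)² + (-1.01)²
     = 8.41 + 5.3824 + 3.3489 + 1.0201
     = 18.1614
λ·‖w‖₂² = 0.5·18.1614 = 9.0807

9.0807


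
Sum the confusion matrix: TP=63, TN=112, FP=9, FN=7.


Total = TP + TN + FP + FN
= 63 + 112 + 9 + 7
= 191
(Predicted positive: 72, predicted negative: 119)

191


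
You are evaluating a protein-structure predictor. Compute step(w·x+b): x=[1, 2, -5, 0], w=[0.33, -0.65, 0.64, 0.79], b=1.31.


z = (1)·(0.33) + (2)·(-0.65) + (-5)·(0.64) + (0)·(0.79) + 1.31
  = -2.86
step(z) = 0 (z<0)

0


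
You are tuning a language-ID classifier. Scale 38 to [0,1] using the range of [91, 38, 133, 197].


min=38, max=197
(38-38)/(197-38) = 0/159 = 0.0

0.0


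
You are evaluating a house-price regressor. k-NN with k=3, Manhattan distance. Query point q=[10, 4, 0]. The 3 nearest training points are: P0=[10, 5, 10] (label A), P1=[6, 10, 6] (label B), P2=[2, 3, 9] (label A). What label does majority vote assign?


d(q,P0) = 11  (label A)
d(q,P1) = 16  (label B)
d(q,P2) = 18  (label A)
Votes: A=2, B=1
Majority → A

A


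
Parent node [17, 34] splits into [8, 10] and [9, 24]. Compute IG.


Parent = [17, 34], H_parent = 0.9183
H_left = 0.9911 (n=18), H_right = 0.8454 (n=33)
H_children = (18/51)·0.9911 + (33/51)·0.8454 = 0.8968
IG = 0.9183 - 0.8968 = 0.0215

0.0215


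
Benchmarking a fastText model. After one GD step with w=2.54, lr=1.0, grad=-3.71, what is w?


w_new = w - α·∇
= 2.54 - 1.0·-3.71
= 2.54 + 3.71
= 6.25

6.25


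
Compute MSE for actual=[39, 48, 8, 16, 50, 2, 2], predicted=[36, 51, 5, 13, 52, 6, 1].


Squared errors: (39-36)²=9, (48-51)²=9, (8-5)²=9, (16-13)²=9, (50-52)²=4, (2-6)²=16, (2-1)²=1
Sum = 57
MSE = 57/7 = 57/7

57/7


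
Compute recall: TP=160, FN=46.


Recall = TP/(TP+FN)
= 160/(160+46)
= 160/206 = 77.67%

77.67%


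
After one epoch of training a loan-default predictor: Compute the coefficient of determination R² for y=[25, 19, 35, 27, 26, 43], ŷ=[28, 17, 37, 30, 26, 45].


ȳ = 29.1667
SS_res = Σ(y-ŷ)² = 30
SS_tot = Σ(y-ȳ)² = 360.83
R² = 1 - SS_res/SS_tot = 1 - 0.0831 = 0.9169

0.9169


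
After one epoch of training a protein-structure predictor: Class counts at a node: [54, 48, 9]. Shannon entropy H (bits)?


Probabilities: [54/111, 48/111, 9/111] ≈ [0.4865, 0.4324, 0.0811]
H = -((54/111)·log₂(54/111) + (48/111)·log₂(48/111) + (9/111)·log₂(9/111))
  = 1.3226 bits

1.3226 bits


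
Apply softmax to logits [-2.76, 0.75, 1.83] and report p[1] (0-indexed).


Exponentials: e^-2.76=0.0633, e^0.75=2.117, e^1.83=6.2339
Sum = 8.4142
Softmax = [0.0075, 0.2516, 0.7409]
p[1] = 2.117/8.4142 = 0.2516

0.2516


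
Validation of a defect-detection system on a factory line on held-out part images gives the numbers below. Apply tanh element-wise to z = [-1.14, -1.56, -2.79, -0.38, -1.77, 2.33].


tanh(-1.14) = -0.8144
tanh(-1.56) = -0.9154
tanh(-2.79) = -0.9925
tanh(-0.38) = -0.3627
tanh(-1.77) = -0.9436
tanh(2.33) = 0.9812
result = [-0.8144, -0.9154, -0.9925, -0.3627, -0.9436, 0.9812]

[-0.8144, -0.9154, -0.9925, -0.3627, -0.9436, 0.9812]


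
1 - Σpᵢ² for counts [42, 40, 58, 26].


Probabilities: [42/166, 40/166, 58/166, 26/166] ≈ [0.253, 0.241, 0.3494, 0.1566]
Σpᵢ² = (1764 + 1600 + 3364 + 676)/166² = 7404/27556
Gini = 1 - Σpᵢ² = 1 - 7404/27556 = 0.7313

0.7313


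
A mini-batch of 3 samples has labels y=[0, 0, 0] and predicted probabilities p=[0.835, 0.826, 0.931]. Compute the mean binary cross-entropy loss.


L[0] = -ln(1-0.835) = -ln(0.165) = 1.8018
L[1] = -ln(1-0.826) = -ln(0.174) = 1.7487
L[2] = -ln(1-0.931) = -ln(0.069) = 2.6736
mean = (1.8018 + 1.7487 + 2.6736)/3 = 2.0747

2.0747


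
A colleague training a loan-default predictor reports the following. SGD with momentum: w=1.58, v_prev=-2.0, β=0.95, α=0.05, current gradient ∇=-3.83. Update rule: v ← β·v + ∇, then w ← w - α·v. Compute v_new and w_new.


v_new = 0.95·-2.0 - 3.83 = -1.9 - 3.83 = -5.73
w_new = 1.58 - 0.05·-5.73 = 1.58 + 0.2865 = 1.8665

v_new=-5.73, w_new=1.8665


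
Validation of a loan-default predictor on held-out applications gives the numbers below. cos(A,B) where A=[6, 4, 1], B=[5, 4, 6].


A·B = 6·5 + 4·4 + 1·6 = 52
‖A‖ = √53 = 7.2801, ‖B‖ = √77 = 8.775
cos = 52/(√53·√77) = 52/√4081 = 0.814

0.814


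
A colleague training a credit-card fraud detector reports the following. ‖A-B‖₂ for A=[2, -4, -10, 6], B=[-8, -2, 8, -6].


d = √((2+ 8)² + (-4+ 2)² + (-10-8)² + (6+ 6)²)
  = √(100 + 4 + 324 + 144)
  = √572 = 23.9165

23.9165


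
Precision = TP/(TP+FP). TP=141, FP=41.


Precision = TP/(TP+FP)
= 141/(141+41)
= 141/182 = 77.47%

77.47%


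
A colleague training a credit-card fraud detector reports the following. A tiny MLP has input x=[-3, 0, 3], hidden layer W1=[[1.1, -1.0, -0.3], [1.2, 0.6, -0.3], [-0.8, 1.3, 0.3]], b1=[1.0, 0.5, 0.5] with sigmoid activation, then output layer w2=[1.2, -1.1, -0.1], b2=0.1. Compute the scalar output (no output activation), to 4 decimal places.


z1[0] = (1.1)·(-3) + (-1.0)·(0) + (-0.3)·(3) + 1.0 = -3.2
z1[1] = (1.2)·(-3) + (0.6)·(0) + (-0.3)·(3) + 0.5 = -4.0
z1[2] = (-0.8)·(-3) + (1.3)·(0) + (0.3)·(3) + 0.5 = 3.8
h = sigmoid(z1) = [0.0392, 0.018, 0.9781]
output = (1.2)·(0.0392) + (-1.1)·(0.018) + (-0.1)·(0.9781) + 0.1 = 0.0294

0.0294


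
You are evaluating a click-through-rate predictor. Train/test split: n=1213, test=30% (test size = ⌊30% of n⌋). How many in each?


Test = ⌊1213·30/100⌋ = 363
Train = 1213 - 363 = 850

Train: 850, Test: 363


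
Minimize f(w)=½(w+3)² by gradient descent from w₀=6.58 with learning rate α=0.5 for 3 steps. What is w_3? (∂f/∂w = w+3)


step 1: grad = 6.58+3 = 9.58; w = 6.58 - 0.5·(9.58) = 1.79
step 2: grad = 1.79+3 = 4.79; w = 1.79 - 0.5·(4.79) = -0.605
step 3: grad = -0.605+3 = 2.395; w = -0.605 - 0.5·(2.395) = -1.8025

-1.8025


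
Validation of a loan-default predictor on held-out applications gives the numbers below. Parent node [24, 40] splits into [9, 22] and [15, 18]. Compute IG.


Parent = [24, 40], H_parent = 0.9544
H_left = 0.8691 (n=31), H_right = 0.994 (n=33)
H_children = (31/64)·0.8691 + (33/64)·0.994 = 0.9335
IG = 0.9544 - 0.9335 = 0.0209

0.0209


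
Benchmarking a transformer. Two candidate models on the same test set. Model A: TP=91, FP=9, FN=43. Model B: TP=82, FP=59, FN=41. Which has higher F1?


Model A: P=91/100=0.91, R=91/134=0.6791, F1=2PR/(P+R)=2TP/(2TP+FP+FN)=182/234=0.7778
Model B: P=82/141=0.5816, R=82/123=0.6667, F1=2PR/(P+R)=2TP/(2TP+FP+FN)=164/264=0.6212
0.7778 > 0.6212 → Model A

Model A


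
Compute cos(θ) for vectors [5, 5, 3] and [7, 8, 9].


A·B = 5·7 + 5·8 + 3·9 = 102
‖A‖ = √59 = 7.6811, ‖B‖ = √194 = 13.9284
cos = 102/(√59·√194) = 102/√11446 = 0.9534

0.9534


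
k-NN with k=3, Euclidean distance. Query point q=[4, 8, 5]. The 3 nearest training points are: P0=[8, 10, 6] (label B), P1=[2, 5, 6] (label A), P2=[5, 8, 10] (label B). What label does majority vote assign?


d(q,P0) = 4.5826  (label B)
d(q,P1) = 3.7417  (label A)
d(q,P2) = 5.099  (label B)
Votes: A=1, B=2
Majority → B

B


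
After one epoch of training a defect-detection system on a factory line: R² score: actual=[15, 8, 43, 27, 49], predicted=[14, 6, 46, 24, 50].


ȳ = 28.4
SS_res = Σ(y-ŷ)² = 24
SS_tot = Σ(y-ȳ)² = 1235.2
R² = 1 - SS_res/SS_tot = 1 - 0.0194 = 0.9806

0.9806


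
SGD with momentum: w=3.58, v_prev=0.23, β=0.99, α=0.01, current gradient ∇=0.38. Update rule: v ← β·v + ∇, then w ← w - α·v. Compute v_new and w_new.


v_new = 0.99·0.23 + 0.38 = 0.2277 + 0.38 = 0.6077
w_new = 3.58 - 0.01·0.6077 = 3.58 - 0.006077 = 3.573923

v_new=0.6077, w_new=3.573923


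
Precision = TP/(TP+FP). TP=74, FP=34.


Precision = TP/(TP+FP)
= 74/(74+34)
= 74/108 = 68.52%

68.52%


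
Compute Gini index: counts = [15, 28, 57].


Probabilities: [15/100, 28/100, 57/100] ≈ [0.15, 0.28, 0.57]
Σpᵢ² = (225 + 784 + 3249)/100² = 4258/10000
Gini = 1 - Σpᵢ² = 1 - 4258/10000 = 0.5742

0.5742


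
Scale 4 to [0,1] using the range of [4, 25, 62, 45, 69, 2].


min=2, max=69
(4-2)/(69-2) = 2/67 = 0.0299

0.0299


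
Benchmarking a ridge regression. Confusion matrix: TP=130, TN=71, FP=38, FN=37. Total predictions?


Total = TP + TN + FP + FN
= 130 + 71 + 38 + 37
= 276
(Predicted positive: 168, predicted negative: 108)

276


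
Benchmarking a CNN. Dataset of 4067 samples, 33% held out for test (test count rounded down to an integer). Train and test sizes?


Test = ⌊4067·33/100⌋ = 1342
Train = 4067 - 1342 = 2725

Train: 2725, Test: 1342


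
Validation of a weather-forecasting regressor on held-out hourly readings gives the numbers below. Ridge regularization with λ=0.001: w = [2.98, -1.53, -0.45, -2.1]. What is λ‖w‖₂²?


‖w‖₂² = (2.98)² + (-1.53)² + (-0.45)² + (-2.1)²
     = 8.8804 + 2.3409 + 0.2025 + 4.41
     = 15.8338
λ·‖w‖₂² = 0.001·15.8338 = 0.015834

0.015834


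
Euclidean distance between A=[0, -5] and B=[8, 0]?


d = √((0-8)² + (-5-0)²)
  = √(64 + 25)
  = √89 = 9.434

9.434


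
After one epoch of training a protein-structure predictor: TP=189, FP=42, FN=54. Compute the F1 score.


Precision = 189/231 = 0.8182
Recall = 189/243 = 0.7778
F1 = 2·P·R/(P+R) = 2·TP/(2·TP+FP+FN) = 378/(378+42+54) = 378/474 = 0.7975

0.7975


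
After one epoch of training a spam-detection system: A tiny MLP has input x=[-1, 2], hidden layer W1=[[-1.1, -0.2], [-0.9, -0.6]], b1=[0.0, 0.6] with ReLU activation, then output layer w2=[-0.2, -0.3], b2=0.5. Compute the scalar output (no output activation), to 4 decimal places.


z1[0] = (-1.1)·(-1) + (-0.2)·(2) + 0.0 = 0.7
z1[1] = (-0.9)·(-1) + (-0.6)·(2) + 0.6 = 0.3
h = ReLU(z1) = [0.7, 0.3]
output = (-0.2)·(0.7) + (-0.3)·(0.3) + 0.5 = 0.27

0.27


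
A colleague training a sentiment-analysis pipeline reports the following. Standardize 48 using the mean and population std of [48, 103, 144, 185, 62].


μ = 108.4, σ = 50.9219
z = (48 - 108.4)/50.9219 = -1.1861

-1.1861


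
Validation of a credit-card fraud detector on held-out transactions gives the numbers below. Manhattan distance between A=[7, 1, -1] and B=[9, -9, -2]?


d = |7-9| + |1+ 9| + |-1+ 2|
  = 2 + 10 + 1
  = 13

13


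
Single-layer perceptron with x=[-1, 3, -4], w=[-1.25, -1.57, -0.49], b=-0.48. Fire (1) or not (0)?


z = (-1)·(-1.25) + (3)·(-1.57) + (-4)·(-0.49) - 0.48
  = -1.98
step(z) = 0 (z<0)

0


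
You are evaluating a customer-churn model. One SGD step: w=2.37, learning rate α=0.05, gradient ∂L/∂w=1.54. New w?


w_new = w - α·∇
= 2.37 - 0.05·1.54
= 2.37 - 0.077
= 2.293

2.293


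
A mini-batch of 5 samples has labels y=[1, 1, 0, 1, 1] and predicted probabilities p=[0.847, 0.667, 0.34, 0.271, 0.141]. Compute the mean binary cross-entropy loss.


L[0] = -ln(0.847) = 0.1661
L[1] = -ln(0.667) = 0.405
L[2] = -ln(1-0.34) = -ln(0.66) = 0.4155
L[3] = -ln(0.271) = 1.3056
L[4] = -ln(0.141) = 1.959
mean = (0.1661 + 0.405 + 0.4155 + 1.3056 + 1.959)/5 = 0.8502

0.8502
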